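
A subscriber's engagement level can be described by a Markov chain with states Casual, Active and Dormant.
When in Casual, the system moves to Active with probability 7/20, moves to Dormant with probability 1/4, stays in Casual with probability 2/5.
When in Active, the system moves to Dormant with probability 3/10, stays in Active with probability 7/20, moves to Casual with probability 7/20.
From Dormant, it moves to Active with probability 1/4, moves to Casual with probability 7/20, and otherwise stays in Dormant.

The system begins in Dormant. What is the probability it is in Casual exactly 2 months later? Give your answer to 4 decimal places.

0.3675

Sum over the intermediate state after 1 month:
P = P(Dormant→Casual)·P(Casual→Casual) + P(Dormant→Active)·P(Active→Casual) + P(Dormant→Dormant)·P(Dormant→Casual)
  = 0.35×0.4 + 0.25×0.35 + 0.4×0.35
  = 0.1400 + 0.0875 + 0.1400 = 0.3675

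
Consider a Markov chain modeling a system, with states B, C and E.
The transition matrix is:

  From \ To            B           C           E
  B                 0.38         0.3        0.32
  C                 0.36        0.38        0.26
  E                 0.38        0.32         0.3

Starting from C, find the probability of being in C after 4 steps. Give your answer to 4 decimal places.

Propagate the distribution vector 4 steps from C.
After 0 steps: (0.0000, 1.0000, 0.0000)
After 1 step: (0.3600, 0.3800, 0.2600)
After 2 steps: (0.3724, 0.3356, 0.2920)
After 3 steps: (0.3733, 0.3327, 0.2940)
After 4 steps: (0.3733, 0.3325, 0.2942)
P(in C after 4 steps) = 0.3325

0.3325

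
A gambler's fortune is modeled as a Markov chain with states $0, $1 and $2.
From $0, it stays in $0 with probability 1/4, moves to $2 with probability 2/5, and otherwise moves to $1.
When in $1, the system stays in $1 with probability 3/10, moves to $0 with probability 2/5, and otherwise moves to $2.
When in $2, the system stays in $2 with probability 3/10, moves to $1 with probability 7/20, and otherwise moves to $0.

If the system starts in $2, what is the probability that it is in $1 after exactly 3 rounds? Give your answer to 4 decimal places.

Propagate the distribution vector 3 rounds from $2.
After 0 rounds: (0.0000, 0.0000, 1.0000)
After 1 round: (0.3500, 0.3500, 0.3000)
After 2 rounds: (0.3325, 0.3325, 0.3350)
After 3 rounds: (0.3334, 0.3334, 0.3333)
P(in $1 after 3 rounds) = 0.3334

0.3334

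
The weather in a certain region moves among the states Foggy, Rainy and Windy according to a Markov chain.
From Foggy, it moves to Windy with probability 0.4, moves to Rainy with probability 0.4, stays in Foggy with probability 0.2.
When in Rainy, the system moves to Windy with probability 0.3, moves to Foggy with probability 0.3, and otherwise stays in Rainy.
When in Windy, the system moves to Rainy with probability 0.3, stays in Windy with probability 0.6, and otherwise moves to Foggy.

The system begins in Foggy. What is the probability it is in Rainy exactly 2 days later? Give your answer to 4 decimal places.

0.3600

Sum over the intermediate state after 1 day:
P = P(Foggy→Foggy)·P(Foggy→Rainy) + P(Foggy→Rainy)·P(Rainy→Rainy) + P(Foggy→Windy)·P(Windy→Rainy)
  = 0.2×0.4 + 0.4×0.4 + 0.4×0.3
  = 0.0800 + 0.1600 + 0.1200 = 0.3600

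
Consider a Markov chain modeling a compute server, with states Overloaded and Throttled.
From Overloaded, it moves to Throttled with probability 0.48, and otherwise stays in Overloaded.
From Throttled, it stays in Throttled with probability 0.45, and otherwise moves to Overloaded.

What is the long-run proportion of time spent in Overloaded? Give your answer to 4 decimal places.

Let the stationary distribution be π with π = πP and π_1 + π_2 = 1.
π_1 = 0.52·π_1 + 0.55·π_2
Solving with the normalization constraint gives π = (0.5340, 0.4660).
So the stationary probability of Overloaded is 0.5340.

0.5340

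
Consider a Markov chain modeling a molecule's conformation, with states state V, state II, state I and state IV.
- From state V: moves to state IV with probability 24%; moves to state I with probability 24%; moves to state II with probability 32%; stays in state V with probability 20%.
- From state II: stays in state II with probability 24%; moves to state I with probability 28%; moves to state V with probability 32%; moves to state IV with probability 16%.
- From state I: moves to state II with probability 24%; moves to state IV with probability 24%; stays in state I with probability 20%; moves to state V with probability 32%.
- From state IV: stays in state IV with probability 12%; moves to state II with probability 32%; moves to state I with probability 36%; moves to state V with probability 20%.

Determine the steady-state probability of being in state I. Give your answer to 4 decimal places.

Let the stationary distribution be π with π = πP and π_1 + π_2 + π_3 + π_4 = 1.
π_1 = 0.2·π_1 + 0.32·π_2 + 0.32·π_3 + 0.2·π_4
π_2 = 0.32·π_1 + 0.24·π_2 + 0.24·π_3 + 0.32·π_4
π_3 = 0.24·π_1 + 0.28·π_2 + 0.2·π_3 + 0.36·π_4
Solving with the normalization constraint gives π = (0.2649, 0.2768, 0.2639, 0.1945).
So the stationary probability of state I is 0.2639.

0.2639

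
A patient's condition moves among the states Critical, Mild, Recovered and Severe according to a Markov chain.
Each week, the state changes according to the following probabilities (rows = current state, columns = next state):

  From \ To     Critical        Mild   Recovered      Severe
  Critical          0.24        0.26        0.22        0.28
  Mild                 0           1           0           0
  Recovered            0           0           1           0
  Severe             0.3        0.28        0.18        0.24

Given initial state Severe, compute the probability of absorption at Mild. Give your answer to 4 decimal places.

Let h(s) be the probability of absorption at Mild starting from transient state s. Then h(Mild) = 1 and h(Recovered) = 0. By first-step analysis:
h(Critical) = 0.24·h(Critical) + 0.26·1 + 0.22·0 + 0.28·h(Severe)
h(Severe) = 0.3·h(Critical) + 0.28·1 + 0.18·0 + 0.24·h(Severe)
Solving: h(Critical) = 0.5592, h(Severe) = 0.5891.
Starting from Severe, the probability is 0.5891.

0.5891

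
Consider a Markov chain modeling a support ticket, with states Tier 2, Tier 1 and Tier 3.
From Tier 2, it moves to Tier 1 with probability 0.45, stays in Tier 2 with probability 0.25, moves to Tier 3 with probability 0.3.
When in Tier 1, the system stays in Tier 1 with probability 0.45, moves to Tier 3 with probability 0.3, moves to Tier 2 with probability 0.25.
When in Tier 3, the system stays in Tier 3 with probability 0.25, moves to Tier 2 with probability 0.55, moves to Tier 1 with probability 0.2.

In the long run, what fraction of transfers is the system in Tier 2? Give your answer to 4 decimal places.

Let the stationary distribution be π with π = πP and π_1 + π_2 + π_3 = 1.
π_1 = 0.25·π_1 + 0.25·π_2 + 0.55·π_3
π_2 = 0.45·π_1 + 0.45·π_2 + 0.2·π_3
Solving with the normalization constraint gives π = (0.3357, 0.3786, 0.2857).
So the stationary probability of Tier 2 is 0.3357.

0.3357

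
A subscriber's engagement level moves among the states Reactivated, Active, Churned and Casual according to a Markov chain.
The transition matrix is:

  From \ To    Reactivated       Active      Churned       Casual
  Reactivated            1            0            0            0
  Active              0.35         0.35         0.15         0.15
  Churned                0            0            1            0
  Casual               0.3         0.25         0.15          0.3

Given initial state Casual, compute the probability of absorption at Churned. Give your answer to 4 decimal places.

0.3234

Let h(s) be the probability of absorption at Churned starting from transient state s. Then h(Churned) = 1 and h(Reactivated) = 0. By first-step analysis:
h(Active) = 0.35·0 + 0.35·h(Active) + 0.15·1 + 0.15·h(Casual)
h(Casual) = 0.3·0 + 0.25·h(Active) + 0.15·1 + 0.3·h(Casual)
Solving: h(Active) = 0.3054, h(Casual) = 0.3234.
Starting from Casual, the probability is 0.3234.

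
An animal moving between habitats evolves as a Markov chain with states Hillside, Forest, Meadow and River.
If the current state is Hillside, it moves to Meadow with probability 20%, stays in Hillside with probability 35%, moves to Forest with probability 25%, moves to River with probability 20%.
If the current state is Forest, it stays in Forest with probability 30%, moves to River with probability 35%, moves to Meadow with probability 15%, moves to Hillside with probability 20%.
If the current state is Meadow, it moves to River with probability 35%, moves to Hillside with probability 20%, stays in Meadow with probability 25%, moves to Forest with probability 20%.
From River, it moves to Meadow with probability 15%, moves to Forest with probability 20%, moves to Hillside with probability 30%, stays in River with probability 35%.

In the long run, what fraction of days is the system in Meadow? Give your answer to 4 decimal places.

0.1818

Let the stationary distribution be π with π = πP and π_1 + π_2 + π_3 + π_4 = 1.
π_1 = 0.35·π_1 + 0.2·π_2 + 0.2·π_3 + 0.3·π_4
π_2 = 0.25·π_1 + 0.3·π_2 + 0.2·π_3 + 0.2·π_4
π_3 = 0.2·π_1 + 0.15·π_2 + 0.25·π_3 + 0.15·π_4
Solving with the normalization constraint gives π = (0.2717, 0.2373, 0.1818, 0.3092).
So the stationary probability of Meadow is 0.1818.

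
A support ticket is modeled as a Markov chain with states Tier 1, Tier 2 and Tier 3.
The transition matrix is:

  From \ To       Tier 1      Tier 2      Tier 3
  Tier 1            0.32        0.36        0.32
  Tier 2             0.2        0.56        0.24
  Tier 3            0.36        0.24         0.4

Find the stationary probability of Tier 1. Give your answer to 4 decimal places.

0.2841

Let the stationary distribution be π with π = πP and π_1 + π_2 + π_3 = 1.
π_1 = 0.32·π_1 + 0.2·π_2 + 0.36·π_3
π_2 = 0.36·π_1 + 0.56·π_2 + 0.24·π_3
Solving with the normalization constraint gives π = (0.2841, 0.4031, 0.3128).
So the stationary probability of Tier 1 is 0.2841.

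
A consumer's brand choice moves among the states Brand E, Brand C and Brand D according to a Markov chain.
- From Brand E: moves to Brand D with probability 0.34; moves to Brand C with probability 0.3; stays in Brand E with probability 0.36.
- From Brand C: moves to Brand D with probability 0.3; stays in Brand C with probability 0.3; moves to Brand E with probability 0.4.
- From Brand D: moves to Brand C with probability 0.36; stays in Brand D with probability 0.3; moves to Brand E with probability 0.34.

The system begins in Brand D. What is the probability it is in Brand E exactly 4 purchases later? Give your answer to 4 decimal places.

Propagate the distribution vector 4 purchases from Brand D.
After 0 purchases: (0.0000, 0.0000, 1.0000)
After 1 purchase: (0.3400, 0.3600, 0.3000)
After 2 purchases: (0.3684, 0.3180, 0.3136)
After 3 purchases: (0.3664, 0.3188, 0.3147)
After 4 purchases: (0.3665, 0.3189, 0.3147)
P(in Brand E after 4 purchases) = 0.3665

0.3665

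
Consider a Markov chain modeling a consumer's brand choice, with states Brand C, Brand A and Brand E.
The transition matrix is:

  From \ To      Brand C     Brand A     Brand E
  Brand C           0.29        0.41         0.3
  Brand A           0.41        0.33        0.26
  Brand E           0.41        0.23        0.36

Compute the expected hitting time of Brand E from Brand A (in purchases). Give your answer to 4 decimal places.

3.6411

Let t(s) be the expected number of purchases to first reach Brand E from state s, with t(Brand E) = 0. Conditioning on the first purchase:
t(Brand C) = 1 + 0.29·t(Brand C) + 0.41·t(Brand A)
t(Brand A) = 1 + 0.41·t(Brand C) + 0.33·t(Brand A)
Solving: t(Brand C) = 3.5111, t(Brand A) = 3.6411.
Expected purchases from Brand A to Brand E: 3.6411.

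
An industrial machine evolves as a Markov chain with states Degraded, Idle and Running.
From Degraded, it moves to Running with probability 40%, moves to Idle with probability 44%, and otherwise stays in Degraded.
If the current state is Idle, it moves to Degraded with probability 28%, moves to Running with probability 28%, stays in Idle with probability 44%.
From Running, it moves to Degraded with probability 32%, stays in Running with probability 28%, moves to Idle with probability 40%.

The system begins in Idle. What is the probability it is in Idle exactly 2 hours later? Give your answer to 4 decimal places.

Sum over the intermediate state after 1 hour:
P = P(Idle→Degraded)·P(Degraded→Idle) + P(Idle→Idle)·P(Idle→Idle) + P(Idle→Running)·P(Running→Idle)
  = 0.28×0.44 + 0.44×0.44 + 0.28×0.4
  = 0.1232 + 0.1936 + 0.1120 = 0.4288

0.4288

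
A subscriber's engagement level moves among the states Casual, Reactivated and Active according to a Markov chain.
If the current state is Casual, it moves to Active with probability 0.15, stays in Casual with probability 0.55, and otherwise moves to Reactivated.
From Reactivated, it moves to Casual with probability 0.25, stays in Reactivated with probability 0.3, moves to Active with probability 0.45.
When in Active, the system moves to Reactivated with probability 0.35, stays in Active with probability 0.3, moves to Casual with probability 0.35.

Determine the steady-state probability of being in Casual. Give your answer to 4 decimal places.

Let the stationary distribution be π with π = πP and π_1 + π_2 + π_3 = 1.
π_1 = 0.55·π_1 + 0.25·π_2 + 0.35·π_3
π_2 = 0.3·π_1 + 0.3·π_2 + 0.35·π_3
Solving with the normalization constraint gives π = (0.3982, 0.3144, 0.2874).
So the stationary probability of Casual is 0.3982.

0.3982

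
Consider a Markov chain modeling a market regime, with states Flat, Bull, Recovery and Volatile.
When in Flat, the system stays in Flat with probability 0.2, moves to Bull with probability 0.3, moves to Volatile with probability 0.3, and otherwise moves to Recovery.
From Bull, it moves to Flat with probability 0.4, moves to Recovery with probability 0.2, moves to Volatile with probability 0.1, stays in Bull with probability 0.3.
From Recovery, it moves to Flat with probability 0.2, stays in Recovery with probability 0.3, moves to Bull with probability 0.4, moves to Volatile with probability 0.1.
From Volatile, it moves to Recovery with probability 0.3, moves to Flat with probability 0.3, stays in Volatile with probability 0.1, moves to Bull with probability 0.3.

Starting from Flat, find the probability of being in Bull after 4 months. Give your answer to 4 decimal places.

0.3239

Propagate the distribution vector 4 months from Flat.
After 0 months: (1.0000, 0.0000, 0.0000, 0.0000)
After 1 month: (0.2000, 0.3000, 0.2000, 0.3000)
After 2 months: (0.2900, 0.3200, 0.2500, 0.1400)
After 3 months: (0.2780, 0.3250, 0.2390, 0.1580)
After 4 months: (0.2808, 0.3239, 0.2397, 0.1556)
P(in Bull after 4 months) = 0.3239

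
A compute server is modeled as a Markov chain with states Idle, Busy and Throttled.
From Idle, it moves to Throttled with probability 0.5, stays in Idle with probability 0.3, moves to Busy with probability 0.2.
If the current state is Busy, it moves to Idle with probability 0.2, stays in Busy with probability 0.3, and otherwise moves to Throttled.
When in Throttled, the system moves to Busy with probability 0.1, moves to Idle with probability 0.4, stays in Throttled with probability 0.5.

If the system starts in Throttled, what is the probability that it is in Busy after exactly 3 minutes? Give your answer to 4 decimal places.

0.1660

Propagate the distribution vector 3 minutes from Throttled.
After 0 minutes: (0.0000, 0.0000, 1.0000)
After 1 minute: (0.4000, 0.1000, 0.5000)
After 2 minutes: (0.3400, 0.1600, 0.5000)
After 3 minutes: (0.3340, 0.1660, 0.5000)
P(in Busy after 3 minutes) = 0.1660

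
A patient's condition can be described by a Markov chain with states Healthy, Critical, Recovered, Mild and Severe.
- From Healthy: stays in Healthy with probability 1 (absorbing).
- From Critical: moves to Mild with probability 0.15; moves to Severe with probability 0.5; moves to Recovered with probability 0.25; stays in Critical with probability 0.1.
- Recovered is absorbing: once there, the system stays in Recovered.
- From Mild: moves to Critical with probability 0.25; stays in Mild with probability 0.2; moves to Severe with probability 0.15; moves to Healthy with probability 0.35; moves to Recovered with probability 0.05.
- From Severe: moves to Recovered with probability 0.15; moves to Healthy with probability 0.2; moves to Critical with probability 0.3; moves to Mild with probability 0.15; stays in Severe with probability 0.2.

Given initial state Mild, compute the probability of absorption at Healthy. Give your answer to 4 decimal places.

Let h(s) be the probability of absorption at Healthy starting from transient state s. Then h(Healthy) = 1 and h(Recovered) = 0. By first-step analysis:
h(Critical) = 0.1·h(Critical) + 0.25·0 + 0.15·h(Mild) + 0.5·h(Severe)
h(Mild) = 0.35·1 + 0.25·h(Critical) + 0.05·0 + 0.2·h(Mild) + 0.15·h(Severe)
h(Severe) = 0.2·1 + 0.3·h(Critical) + 0.15·0 + 0.15·h(Mild) + 0.2·h(Severe)
Solving: h(Critical) = 0.4017, h(Mild) = 0.6614, h(Severe) = 0.5247.
Starting from Mild, the probability is 0.6614.

0.6614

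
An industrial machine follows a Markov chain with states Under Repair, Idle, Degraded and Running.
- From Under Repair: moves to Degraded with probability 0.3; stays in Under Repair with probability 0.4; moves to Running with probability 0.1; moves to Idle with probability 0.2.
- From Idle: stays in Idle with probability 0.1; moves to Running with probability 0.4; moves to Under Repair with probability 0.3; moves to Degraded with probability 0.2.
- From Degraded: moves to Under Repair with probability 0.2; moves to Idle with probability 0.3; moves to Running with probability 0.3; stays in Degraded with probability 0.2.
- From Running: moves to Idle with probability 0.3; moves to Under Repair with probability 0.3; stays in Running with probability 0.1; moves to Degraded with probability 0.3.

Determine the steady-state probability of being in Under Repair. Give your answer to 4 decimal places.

Let the stationary distribution be π with π = πP and π_1 + π_2 + π_3 + π_4 = 1.
π_1 = 0.4·π_1 + 0.3·π_2 + 0.2·π_3 + 0.3·π_4
π_2 = 0.2·π_1 + 0.1·π_2 + 0.3·π_3 + 0.3·π_4
π_3 = 0.3·π_1 + 0.2·π_2 + 0.2·π_3 + 0.3·π_4
Solving with the normalization constraint gives π = (0.3053, 0.2246, 0.2523, 0.2178).
So the stationary probability of Under Repair is 0.3053.

0.3053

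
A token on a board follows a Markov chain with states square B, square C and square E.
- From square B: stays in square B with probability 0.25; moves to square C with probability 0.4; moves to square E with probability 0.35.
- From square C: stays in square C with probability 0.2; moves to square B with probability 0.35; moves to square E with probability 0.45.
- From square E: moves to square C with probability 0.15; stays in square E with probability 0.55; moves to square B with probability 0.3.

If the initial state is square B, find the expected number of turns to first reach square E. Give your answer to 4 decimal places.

Let t(s) be the expected number of turns to first reach square E from state s, with t(square E) = 0. Conditioning on the first turn:
t(square B) = 1 + 0.25·t(square B) + 0.4·t(square C)
t(square C) = 1 + 0.35·t(square B) + 0.2·t(square C)
Solving: t(square B) = 2.6087, t(square C) = 2.3913.
Expected turns from square B to square E: 2.6087.

2.6087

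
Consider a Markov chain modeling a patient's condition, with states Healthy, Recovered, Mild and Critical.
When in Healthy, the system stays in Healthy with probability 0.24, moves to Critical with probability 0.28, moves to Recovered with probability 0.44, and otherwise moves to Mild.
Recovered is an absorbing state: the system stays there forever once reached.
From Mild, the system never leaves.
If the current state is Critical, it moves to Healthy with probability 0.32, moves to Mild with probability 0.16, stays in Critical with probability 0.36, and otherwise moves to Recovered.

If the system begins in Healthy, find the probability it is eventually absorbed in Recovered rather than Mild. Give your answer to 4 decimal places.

Let h(s) be the probability of absorption at Recovered starting from transient state s. Then h(Recovered) = 1 and h(Mild) = 0. By first-step analysis:
h(Healthy) = 0.24·h(Healthy) + 0.44·1 + 0.04·0 + 0.28·h(Critical)
h(Critical) = 0.32·h(Healthy) + 0.16·1 + 0.16·0 + 0.36·h(Critical)
Solving: h(Healthy) = 0.8226, h(Critical) = 0.6613.
Starting from Healthy, the probability is 0.8226.

0.8226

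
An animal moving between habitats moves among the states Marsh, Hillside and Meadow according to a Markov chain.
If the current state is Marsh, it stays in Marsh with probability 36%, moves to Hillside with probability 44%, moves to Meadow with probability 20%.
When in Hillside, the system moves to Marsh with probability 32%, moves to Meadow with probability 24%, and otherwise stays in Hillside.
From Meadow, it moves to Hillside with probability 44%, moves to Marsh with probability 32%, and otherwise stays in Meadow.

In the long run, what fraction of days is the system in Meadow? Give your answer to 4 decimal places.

Let the stationary distribution be π with π = πP and π_1 + π_2 + π_3 = 1.
π_1 = 0.36·π_1 + 0.32·π_2 + 0.32·π_3
π_2 = 0.44·π_1 + 0.44·π_2 + 0.44·π_3
Solving with the normalization constraint gives π = (0.3333, 0.4400, 0.2267).
So the stationary probability of Meadow is 0.2267.

0.2267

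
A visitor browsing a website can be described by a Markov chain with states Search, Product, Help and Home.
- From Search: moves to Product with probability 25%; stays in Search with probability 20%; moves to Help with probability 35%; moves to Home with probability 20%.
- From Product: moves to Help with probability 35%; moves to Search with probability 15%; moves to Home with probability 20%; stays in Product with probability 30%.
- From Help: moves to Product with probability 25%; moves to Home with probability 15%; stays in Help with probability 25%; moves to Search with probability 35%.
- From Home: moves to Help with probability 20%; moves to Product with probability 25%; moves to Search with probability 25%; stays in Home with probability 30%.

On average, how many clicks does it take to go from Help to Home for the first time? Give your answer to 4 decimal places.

Let t(s) be the expected number of clicks to first reach Home from state s, with t(Home) = 0. Conditioning on the first click:
t(Search) = 1 + 0.2·t(Search) + 0.25·t(Product) + 0.35·t(Help)
t(Product) = 1 + 0.15·t(Search) + 0.3·t(Product) + 0.35·t(Help)
t(Help) = 1 + 0.35·t(Search) + 0.25·t(Product) + 0.25·t(Help)
Solving: t(Search) = 5.4321, t(Product) = 5.4321, t(Help) = 5.6790.
Expected clicks from Help to Home: 5.6790.

5.6790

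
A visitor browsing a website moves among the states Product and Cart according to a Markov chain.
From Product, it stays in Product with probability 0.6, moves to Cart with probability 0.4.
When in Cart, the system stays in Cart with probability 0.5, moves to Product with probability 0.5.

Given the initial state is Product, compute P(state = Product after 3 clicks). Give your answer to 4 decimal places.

0.5560

Propagate the distribution vector 3 clicks from Product.
After 0 clicks: (1.0000, 0.0000)
After 1 click: (0.6000, 0.4000)
After 2 clicks: (0.5600, 0.4400)
After 3 clicks: (0.5560, 0.4440)
P(in Product after 3 clicks) = 0.5560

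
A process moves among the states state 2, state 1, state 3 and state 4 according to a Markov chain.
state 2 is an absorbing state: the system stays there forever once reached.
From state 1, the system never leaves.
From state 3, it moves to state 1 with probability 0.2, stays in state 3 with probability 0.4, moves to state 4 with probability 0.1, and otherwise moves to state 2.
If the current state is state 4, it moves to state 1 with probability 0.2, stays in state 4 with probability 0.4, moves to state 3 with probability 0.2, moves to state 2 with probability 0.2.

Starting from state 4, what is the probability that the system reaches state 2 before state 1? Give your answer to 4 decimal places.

Let h(s) be the probability of absorption at state 2 starting from transient state s. Then h(state 2) = 1 and h(state 1) = 0. By first-step analysis:
h(state 3) = 0.3·1 + 0.2·0 + 0.4·h(state 3) + 0.1·h(state 4)
h(state 4) = 0.2·1 + 0.2·0 + 0.2·h(state 3) + 0.4·h(state 4)
Solving: h(state 3) = 0.5882, h(state 4) = 0.5294.
Starting from state 4, the probability is 0.5294.

0.5294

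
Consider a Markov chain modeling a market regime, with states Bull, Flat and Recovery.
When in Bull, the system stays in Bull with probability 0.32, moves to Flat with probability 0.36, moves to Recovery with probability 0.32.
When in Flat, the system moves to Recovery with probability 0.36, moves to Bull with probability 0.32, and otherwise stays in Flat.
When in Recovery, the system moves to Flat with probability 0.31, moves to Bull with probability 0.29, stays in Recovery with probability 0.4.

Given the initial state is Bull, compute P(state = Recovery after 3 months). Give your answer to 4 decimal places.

Propagate the distribution vector 3 months from Bull.
After 0 months: (1.0000, 0.0000, 0.0000)
After 1 month: (0.3200, 0.3600, 0.3200)
After 2 months: (0.3104, 0.3296, 0.3600)
After 3 months: (0.3092, 0.3288, 0.3620)
P(in Recovery after 3 months) = 0.3620

0.3620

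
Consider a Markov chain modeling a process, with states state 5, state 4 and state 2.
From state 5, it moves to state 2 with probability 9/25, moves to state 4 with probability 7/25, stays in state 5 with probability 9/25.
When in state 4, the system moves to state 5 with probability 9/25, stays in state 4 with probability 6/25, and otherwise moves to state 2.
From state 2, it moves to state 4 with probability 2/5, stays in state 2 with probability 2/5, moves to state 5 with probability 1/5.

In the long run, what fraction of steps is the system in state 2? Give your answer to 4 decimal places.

Let the stationary distribution be π with π = πP and π_1 + π_2 + π_3 = 1.
π_1 = 0.36·π_1 + 0.36·π_2 + 0.2·π_3
π_2 = 0.28·π_1 + 0.24·π_2 + 0.4·π_3
Solving with the normalization constraint gives π = (0.2979, 0.3140, 0.3881).
So the stationary probability of state 2 is 0.3881.

0.3881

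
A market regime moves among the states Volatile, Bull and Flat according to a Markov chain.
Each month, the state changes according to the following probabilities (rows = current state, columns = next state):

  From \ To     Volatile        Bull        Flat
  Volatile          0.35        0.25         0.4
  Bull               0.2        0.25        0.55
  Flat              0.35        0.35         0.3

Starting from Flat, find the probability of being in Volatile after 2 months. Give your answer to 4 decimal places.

Sum over the intermediate state after 1 month:
P = P(Flat→Volatile)·P(Volatile→Volatile) + P(Flat→Bull)·P(Bull→Volatile) + P(Flat→Flat)·P(Flat→Volatile)
  = 0.35×0.35 + 0.35×0.2 + 0.3×0.35
  = 0.1225 + 0.0700 + 0.1050 = 0.2975

0.2975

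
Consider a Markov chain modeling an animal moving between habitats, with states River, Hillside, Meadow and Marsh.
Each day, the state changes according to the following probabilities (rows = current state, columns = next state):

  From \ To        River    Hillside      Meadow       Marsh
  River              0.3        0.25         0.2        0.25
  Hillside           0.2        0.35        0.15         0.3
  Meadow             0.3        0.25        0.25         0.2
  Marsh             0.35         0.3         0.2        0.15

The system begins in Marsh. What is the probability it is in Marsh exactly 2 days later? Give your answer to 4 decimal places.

Propagate the distribution vector 2 days from Marsh.
After 0 days: (0.0000, 0.0000, 0.0000, 1.0000)
After 1 day: (0.3500, 0.3000, 0.2000, 0.1500)
After 2 days: (0.2775, 0.2875, 0.1950, 0.2400)
P(in Marsh after 2 days) = 0.2400

0.2400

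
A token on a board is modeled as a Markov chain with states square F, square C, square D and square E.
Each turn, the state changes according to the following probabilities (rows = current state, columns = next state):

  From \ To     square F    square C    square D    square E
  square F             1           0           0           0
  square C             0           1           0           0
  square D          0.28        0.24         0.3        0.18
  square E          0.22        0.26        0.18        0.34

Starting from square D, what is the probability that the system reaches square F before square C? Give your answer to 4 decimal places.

0.5223

Let h(s) be the probability of absorption at square F starting from transient state s. Then h(square F) = 1 and h(square C) = 0. By first-step analysis:
h(square D) = 0.28·1 + 0.24·0 + 0.3·h(square D) + 0.18·h(square E)
h(square E) = 0.22·1 + 0.26·0 + 0.18·h(square D) + 0.34·h(square E)
Solving: h(square D) = 0.5223, h(square E) = 0.4758.
Starting from square D, the probability is 0.5223.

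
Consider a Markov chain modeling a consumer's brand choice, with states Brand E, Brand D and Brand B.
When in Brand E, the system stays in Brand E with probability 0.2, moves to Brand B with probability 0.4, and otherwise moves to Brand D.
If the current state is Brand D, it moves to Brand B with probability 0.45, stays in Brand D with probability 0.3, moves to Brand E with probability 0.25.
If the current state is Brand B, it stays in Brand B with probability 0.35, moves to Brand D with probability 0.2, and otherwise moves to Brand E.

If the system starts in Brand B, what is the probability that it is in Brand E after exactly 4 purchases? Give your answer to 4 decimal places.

Propagate the distribution vector 4 purchases from Brand B.
After 0 purchases: (0.0000, 0.0000, 1.0000)
After 1 purchase: (0.4500, 0.2000, 0.3500)
After 2 purchases: (0.2975, 0.3100, 0.3925)
After 3 purchases: (0.3136, 0.2905, 0.3959)
After 4 purchases: (0.3135, 0.2918, 0.3947)
P(in Brand E after 4 purchases) = 0.3135

0.3135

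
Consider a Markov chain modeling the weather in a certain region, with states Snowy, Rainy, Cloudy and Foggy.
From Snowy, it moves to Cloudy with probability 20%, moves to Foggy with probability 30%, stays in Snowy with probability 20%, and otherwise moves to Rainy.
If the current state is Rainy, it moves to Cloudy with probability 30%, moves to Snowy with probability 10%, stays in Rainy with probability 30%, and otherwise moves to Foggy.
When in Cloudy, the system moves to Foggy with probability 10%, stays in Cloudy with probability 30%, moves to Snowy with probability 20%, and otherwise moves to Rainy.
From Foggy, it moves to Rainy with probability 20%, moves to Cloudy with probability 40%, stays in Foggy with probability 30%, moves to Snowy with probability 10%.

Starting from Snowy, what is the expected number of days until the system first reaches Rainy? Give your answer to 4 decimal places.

3.2982

Let t(s) be the expected number of days to first reach Rainy from state s, with t(Rainy) = 0. Conditioning on the first day:
t(Snowy) = 1 + 0.2·t(Snowy) + 0.2·t(Cloudy) + 0.3·t(Foggy)
t(Cloudy) = 1 + 0.2·t(Snowy) + 0.3·t(Cloudy) + 0.1·t(Foggy)
t(Foggy) = 1 + 0.1·t(Snowy) + 0.4·t(Cloudy) + 0.3·t(Foggy)
Solving: t(Snowy) = 3.2982, t(Cloudy) = 2.8772, t(Foggy) = 3.5439.
Expected days from Snowy to Rainy: 3.2982.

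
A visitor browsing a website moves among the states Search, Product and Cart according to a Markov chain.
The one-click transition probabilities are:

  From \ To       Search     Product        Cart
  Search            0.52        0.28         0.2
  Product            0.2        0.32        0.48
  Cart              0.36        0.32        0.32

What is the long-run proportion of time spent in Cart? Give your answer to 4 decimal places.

0.3244

Let the stationary distribution be π with π = πP and π_1 + π_2 + π_3 = 1.
π_1 = 0.52·π_1 + 0.2·π_2 + 0.36·π_3
π_2 = 0.28·π_1 + 0.32·π_2 + 0.32·π_3
Solving with the normalization constraint gives π = (0.3704, 0.3052, 0.3244).
So the stationary probability of Cart is 0.3244.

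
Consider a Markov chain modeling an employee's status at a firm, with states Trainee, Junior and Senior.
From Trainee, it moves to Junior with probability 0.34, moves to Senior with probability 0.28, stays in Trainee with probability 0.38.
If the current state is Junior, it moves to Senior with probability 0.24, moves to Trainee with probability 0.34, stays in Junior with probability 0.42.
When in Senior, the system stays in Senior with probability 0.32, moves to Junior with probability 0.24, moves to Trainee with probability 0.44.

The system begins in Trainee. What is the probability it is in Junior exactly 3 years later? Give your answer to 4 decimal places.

Propagate the distribution vector 3 years from Trainee.
After 0 years: (1.0000, 0.0000, 0.0000)
After 1 year: (0.3800, 0.3400, 0.2800)
After 2 years: (0.3832, 0.3392, 0.2776)
After 3 years: (0.3831, 0.3394, 0.2775)
P(in Junior after 3 years) = 0.3394

0.3394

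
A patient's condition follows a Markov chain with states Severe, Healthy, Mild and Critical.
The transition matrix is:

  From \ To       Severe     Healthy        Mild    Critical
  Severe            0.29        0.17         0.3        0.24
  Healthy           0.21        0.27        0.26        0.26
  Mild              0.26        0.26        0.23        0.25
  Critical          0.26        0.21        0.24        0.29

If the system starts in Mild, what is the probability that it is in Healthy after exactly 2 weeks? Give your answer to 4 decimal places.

Propagate the distribution vector 2 weeks from Mild.
After 0 weeks: (0.0000, 0.0000, 1.0000, 0.0000)
After 1 week: (0.2600, 0.2600, 0.2300, 0.2500)
After 2 weeks: (0.2548, 0.2267, 0.2585, 0.2600)
P(in Healthy after 2 weeks) = 0.2267

0.2267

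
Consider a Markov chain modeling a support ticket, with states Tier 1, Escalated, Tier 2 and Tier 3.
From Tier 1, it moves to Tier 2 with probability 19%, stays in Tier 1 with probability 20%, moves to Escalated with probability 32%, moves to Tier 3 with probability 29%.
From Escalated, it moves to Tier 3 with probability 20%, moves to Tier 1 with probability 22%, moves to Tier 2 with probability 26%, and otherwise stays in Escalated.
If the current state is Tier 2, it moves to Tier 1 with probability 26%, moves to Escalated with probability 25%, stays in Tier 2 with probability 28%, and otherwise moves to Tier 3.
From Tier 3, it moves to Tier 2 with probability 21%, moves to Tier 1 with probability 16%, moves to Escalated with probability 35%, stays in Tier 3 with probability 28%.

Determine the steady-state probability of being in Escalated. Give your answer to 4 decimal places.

0.3106

Let the stationary distribution be π with π = πP and π_1 + π_2 + π_3 + π_4 = 1.
π_1 = 0.2·π_1 + 0.22·π_2 + 0.26·π_3 + 0.16·π_4
π_2 = 0.32·π_1 + 0.32·π_2 + 0.25·π_3 + 0.35·π_4
π_3 = 0.19·π_1 + 0.26·π_2 + 0.28·π_3 + 0.21·π_4
Solving with the normalization constraint gives π = (0.2109, 0.3106, 0.2380, 0.2406).
So the stationary probability of Escalated is 0.3106.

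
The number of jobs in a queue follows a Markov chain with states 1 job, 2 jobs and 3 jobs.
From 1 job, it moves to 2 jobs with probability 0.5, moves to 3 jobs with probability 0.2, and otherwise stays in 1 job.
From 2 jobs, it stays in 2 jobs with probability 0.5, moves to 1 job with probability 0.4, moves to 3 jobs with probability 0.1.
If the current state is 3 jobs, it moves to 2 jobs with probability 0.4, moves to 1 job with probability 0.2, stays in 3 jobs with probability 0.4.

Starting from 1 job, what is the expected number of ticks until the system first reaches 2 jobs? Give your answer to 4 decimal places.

2.1053

Let t(s) be the expected number of ticks to first reach 2 jobs from state s, with t(2 jobs) = 0. Conditioning on the first tick:
t(1 job) = 1 + 0.3·t(1 job) + 0.2·t(3 jobs)
t(3 jobs) = 1 + 0.2·t(1 job) + 0.4·t(3 jobs)
Solving: t(1 job) = 2.1053, t(3 jobs) = 2.3684.
Expected ticks from 1 job to 2 jobs: 2.1053.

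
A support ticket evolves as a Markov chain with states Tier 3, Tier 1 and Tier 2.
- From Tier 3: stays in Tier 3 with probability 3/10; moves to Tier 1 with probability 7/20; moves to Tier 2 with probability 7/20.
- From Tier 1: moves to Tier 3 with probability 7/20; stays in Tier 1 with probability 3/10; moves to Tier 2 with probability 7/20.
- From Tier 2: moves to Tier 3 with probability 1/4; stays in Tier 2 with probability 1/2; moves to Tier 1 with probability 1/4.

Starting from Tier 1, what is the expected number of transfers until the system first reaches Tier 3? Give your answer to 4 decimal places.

3.2381

Let t(s) be the expected number of transfers to first reach Tier 3 from state s, with t(Tier 3) = 0. Conditioning on the first transfer:
t(Tier 1) = 1 + 0.3·t(Tier 1) + 0.35·t(Tier 2)
t(Tier 2) = 1 + 0.25·t(Tier 1) + 0.5·t(Tier 2)
Solving: t(Tier 1) = 3.2381, t(Tier 2) = 3.6190.
Expected transfers from Tier 1 to Tier 3: 3.2381.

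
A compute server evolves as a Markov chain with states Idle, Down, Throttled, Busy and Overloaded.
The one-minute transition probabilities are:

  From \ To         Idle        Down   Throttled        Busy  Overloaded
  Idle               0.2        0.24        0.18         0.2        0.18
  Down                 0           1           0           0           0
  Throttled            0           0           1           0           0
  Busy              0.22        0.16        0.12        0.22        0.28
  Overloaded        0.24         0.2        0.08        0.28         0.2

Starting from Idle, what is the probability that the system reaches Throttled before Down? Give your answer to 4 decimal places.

0.4057

Let h(s) be the probability of absorption at Throttled starting from transient state s. Then h(Throttled) = 1 and h(Down) = 0. By first-step analysis:
h(Idle) = 0.2·h(Idle) + 0.24·0 + 0.18·1 + 0.2·h(Busy) + 0.18·h(Overloaded)
h(Busy) = 0.22·h(Idle) + 0.16·0 + 0.12·1 + 0.22·h(Busy) + 0.28·h(Overloaded)
h(Overloaded) = 0.24·h(Idle) + 0.2·0 + 0.08·1 + 0.28·h(Busy) + 0.2·h(Overloaded)
Solving: h(Idle) = 0.4057, h(Busy) = 0.3978, h(Overloaded) = 0.3609.
Starting from Idle, the probability is 0.4057.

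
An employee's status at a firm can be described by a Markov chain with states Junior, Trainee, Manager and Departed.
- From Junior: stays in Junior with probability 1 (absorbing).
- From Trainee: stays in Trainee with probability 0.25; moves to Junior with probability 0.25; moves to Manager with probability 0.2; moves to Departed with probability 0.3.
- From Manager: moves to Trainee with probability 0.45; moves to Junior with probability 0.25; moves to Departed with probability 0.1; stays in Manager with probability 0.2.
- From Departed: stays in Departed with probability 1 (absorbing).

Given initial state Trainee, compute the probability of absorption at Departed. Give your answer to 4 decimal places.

Let h(s) be the probability of absorption at Departed starting from transient state s. Then h(Departed) = 1 and h(Junior) = 0. By first-step analysis:
h(Trainee) = 0.25·0 + 0.25·h(Trainee) + 0.2·h(Manager) + 0.3·1
h(Manager) = 0.25·0 + 0.45·h(Trainee) + 0.2·h(Manager) + 0.1·1
Solving: h(Trainee) = 0.5098, h(Manager) = 0.4118.
Starting from Trainee, the probability is 0.5098.

0.5098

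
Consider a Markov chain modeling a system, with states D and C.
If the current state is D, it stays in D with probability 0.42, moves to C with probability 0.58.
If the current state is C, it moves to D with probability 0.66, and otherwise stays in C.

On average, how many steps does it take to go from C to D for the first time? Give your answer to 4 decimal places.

1.5152

Let t(s) be the expected number of steps to first reach D from state s, with t(D) = 0. Conditioning on the first step:
t(C) = 1 + 0.34·t(C)
Solving: t(C) = 1.5152.
Expected steps from C to D: 1.5152.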